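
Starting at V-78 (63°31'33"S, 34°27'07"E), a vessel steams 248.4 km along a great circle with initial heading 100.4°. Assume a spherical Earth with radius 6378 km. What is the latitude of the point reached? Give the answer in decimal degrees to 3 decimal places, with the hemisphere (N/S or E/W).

V-78: φ = -63.52583°, λ = +34.45194°
δ = d/R = 248.4/6378 = 0.038946 rad
φ₂ = arcsin(sin φ₁ cos δ + cos φ₁ sin δ cos θ)
   = arcsin(-0.89514·0.99924 + 0.44579·0.03894·-0.18052) = -63.84308°
λ₂ = λ₁ + atan2(sin θ sin δ cos φ₁, cos δ − sin φ₁ sin φ₂) = 39.43575°

63.843°S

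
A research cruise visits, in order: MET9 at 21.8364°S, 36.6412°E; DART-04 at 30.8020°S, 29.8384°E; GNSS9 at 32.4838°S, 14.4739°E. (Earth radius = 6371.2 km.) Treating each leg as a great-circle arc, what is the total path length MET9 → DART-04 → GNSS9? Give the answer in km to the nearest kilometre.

MET9→DART-04: c = 0.189127 rad, d = 1204.96 km
DART-04→GNSS9: c = 0.229969 rad, d = 1465.18 km
Total = 1204.96 + 1465.18 = 2670.14 km

2670 km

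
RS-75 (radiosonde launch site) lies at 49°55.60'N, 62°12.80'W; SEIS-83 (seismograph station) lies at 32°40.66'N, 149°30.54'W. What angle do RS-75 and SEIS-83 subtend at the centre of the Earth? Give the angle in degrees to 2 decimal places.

63.98°

RS-75: φ = +49.92667°, λ = -62.21333°
SEIS-83: φ = +32.67767°, λ = -149.50900°
Δφ = -17.2490°,  Δλ = -87.2957°
a = sin²(Δφ/2) + cos φ₁ cos φ₂ sin²(Δλ/2) = 0.280641
c = 2·arcsin(√a) = 1.116624 rad = 63.9778°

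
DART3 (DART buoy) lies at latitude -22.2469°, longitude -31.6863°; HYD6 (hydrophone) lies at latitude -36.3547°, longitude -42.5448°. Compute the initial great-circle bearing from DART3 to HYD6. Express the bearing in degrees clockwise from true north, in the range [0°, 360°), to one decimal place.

Δλ = -10.8585°
y = sin Δλ · cos φ₂ = -0.151718
x = cos φ₁ sin φ₂ − sin φ₁ cos φ₂ cos Δλ = -0.249206
θ = atan2(y, x) = -148.6668° → 211.3332° (mod 360°)

211.3°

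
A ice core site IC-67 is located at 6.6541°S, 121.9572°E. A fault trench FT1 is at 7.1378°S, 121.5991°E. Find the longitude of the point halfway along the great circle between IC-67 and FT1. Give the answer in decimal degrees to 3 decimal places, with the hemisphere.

Bx = cos φ₂ cos Δλ = 0.992231,  By = cos φ₂ sin Δλ = -0.006202
φₘ = atan2(sin φ₁ + sin φ₂, √((cos φ₁ + Bx)² + By²)) = -6.89598°
λₘ = λ₁ + atan2(By, cos φ₁ + Bx) = 121.77824°

121.778°E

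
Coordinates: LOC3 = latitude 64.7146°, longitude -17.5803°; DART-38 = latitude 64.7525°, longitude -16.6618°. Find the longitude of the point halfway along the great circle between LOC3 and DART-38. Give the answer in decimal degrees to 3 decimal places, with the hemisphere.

17.121°W

Bx = cos φ₂ cos Δλ = 0.426474,  By = cos φ₂ sin Δλ = 0.006837
φₘ = atan2(sin φ₁ + sin φ₂, √((cos φ₁ + Bx)² + By²)) = 64.73426°
λₘ = λ₁ + atan2(By, cos φ₁ + Bx) = -17.12137°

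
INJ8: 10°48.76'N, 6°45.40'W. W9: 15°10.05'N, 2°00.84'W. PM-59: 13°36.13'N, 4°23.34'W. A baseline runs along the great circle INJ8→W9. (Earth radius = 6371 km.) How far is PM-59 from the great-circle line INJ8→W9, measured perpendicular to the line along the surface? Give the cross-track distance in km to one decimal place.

47.4 km

INJ8: φ = +10.81267°, λ = -6.75667°
W9: φ = +15.16750°, λ = -2.01400°
PM-59: φ = +13.60217°, λ = -4.38900°
δ₁₃ = central angle INJ8→PM-59 = 0.063255 rad  (haversine)
θ₁₃ = bearing INJ8→PM-59 = 39.435°,  θ₁₂ = bearing INJ8→W9 = 46.190°
dₓₜ = R·arcsin(sin δ₁₃ · sin(θ₁₃ − θ₁₂)) = 6371·arcsin(0.06321·sin(-6.755°)) = -47.371 km
|dₓₜ| = 47.371 km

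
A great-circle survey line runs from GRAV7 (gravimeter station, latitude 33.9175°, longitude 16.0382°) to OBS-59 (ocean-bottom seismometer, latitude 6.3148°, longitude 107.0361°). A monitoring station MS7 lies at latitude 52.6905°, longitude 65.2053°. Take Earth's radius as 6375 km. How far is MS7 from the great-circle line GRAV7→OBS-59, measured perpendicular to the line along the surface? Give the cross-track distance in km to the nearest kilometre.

2556 km

δ₁₃ = central angle GRAV7→MS7 = 0.687719 rad  (haversine)
θ₁₃ = bearing GRAV7→MS7 = 46.258°,  θ₁₂ = bearing GRAV7→OBS-59 = 84.201°
dₓₜ = R·arcsin(sin δ₁₃ · sin(θ₁₃ − θ₁₂)) = 6375·arcsin(0.63478·sin(-37.942°)) = -2556.134 km
|dₓₜ| = 2556.134 km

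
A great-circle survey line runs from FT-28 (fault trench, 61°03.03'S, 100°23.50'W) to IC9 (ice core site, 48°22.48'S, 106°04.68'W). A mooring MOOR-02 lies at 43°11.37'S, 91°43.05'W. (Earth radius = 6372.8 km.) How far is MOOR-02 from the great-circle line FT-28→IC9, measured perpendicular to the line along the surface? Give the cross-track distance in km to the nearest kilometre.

1233 km

FT-28: φ = -61.05050°, λ = -100.39167°
IC9: φ = -48.37467°, λ = -106.07800°
MOOR-02: φ = -43.18950°, λ = -91.71750°
δ₁₃ = central angle FT-28→MOOR-02 = 0.324636 rad  (haversine)
θ₁₃ = bearing FT-28→MOOR-02 = 20.166°,  θ₁₂ = bearing FT-28→IC9 = 343.096°
dₓₜ = R·arcsin(sin δ₁₃ · sin(θ₁₃ − θ₁₂)) = 6372.8·arcsin(0.31896·sin(-322.930°)) = 1232.952 km
|dₓₜ| = 1232.952 km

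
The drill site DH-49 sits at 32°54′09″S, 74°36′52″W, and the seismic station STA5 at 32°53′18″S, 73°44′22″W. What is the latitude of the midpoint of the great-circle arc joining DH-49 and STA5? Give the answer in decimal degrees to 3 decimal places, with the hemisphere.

DH-49: φ = -32.90250°, λ = -74.61444°
STA5: φ = -32.88833°, λ = -73.73944°
Bx = cos φ₂ cos Δλ = 0.839633,  By = cos φ₂ sin Δλ = 0.012824
φₘ = atan2(sin φ₁ + sin φ₂, √((cos φ₁ + Bx)² + By²)) = -32.89618°
λₘ = λ₁ + atan2(By, cos φ₁ + Bx) = -74.17691°

32.896°S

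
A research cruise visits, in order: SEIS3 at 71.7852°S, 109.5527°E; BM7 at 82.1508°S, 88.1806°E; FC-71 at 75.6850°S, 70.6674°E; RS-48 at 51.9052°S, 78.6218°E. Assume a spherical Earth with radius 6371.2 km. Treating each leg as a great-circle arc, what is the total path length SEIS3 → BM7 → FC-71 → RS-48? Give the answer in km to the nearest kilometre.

4722 km

SEIS3→BM7: c = 0.196560 rad, d = 1252.32 km
BM7→FC-71: c = 0.125987 rad, d = 802.69 km
FC-71→RS-48: c = 0.418661 rad, d = 2667.37 km
Total = 1252.32 + 802.69 + 2667.37 = 4722.39 km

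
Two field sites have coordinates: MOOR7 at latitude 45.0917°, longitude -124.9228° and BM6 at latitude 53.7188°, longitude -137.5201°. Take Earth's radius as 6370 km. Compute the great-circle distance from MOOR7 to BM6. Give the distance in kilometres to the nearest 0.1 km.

Δφ = 8.6271°,  Δλ = -12.5973°
a = sin²(Δφ/2) + cos φ₁ cos φ₂ sin²(Δλ/2) = 0.010686
c = 2·arcsin(√a) = 0.207112 rad = 11.8667°
d = R·c = 6370 × 0.207112 = 1319.3 km

1319.3 km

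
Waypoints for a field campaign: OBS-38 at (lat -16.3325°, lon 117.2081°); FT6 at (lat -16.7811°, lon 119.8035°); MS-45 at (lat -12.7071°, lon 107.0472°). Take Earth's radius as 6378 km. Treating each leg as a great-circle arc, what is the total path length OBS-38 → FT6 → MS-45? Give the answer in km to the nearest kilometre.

OBS-38→FT6: c = 0.044120 rad, d = 281.40 km
FT6→MS-45: c = 0.226666 rad, d = 1445.68 km
Total = 281.40 + 1445.68 = 1727.07 km

1727 km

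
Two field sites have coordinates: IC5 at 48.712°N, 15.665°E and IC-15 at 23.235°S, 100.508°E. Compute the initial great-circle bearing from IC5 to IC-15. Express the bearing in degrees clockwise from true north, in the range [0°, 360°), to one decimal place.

109.4°

Δλ = 84.8430°
y = sin Δλ · cos φ₂ = 0.915175
x = cos φ₁ sin φ₂ − sin φ₁ cos φ₂ cos Δλ = -0.322373
θ = atan2(y, x) = 109.4049° → 109.4049° (mod 360°)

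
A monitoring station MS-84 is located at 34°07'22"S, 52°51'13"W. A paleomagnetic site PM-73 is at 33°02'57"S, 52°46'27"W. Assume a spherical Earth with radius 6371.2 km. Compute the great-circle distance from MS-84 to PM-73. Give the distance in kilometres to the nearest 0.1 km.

MS-84: φ = -34.12278°, λ = -52.85361°
PM-73: φ = -33.04917°, λ = -52.77417°
Δφ = 1.0736°,  Δλ = 0.0794°
a = sin²(Δφ/2) + cos φ₁ cos φ₂ sin²(Δλ/2) = 0.000088
c = 2·arcsin(√a) = 0.018774 rad = 1.0756°
d = R·c = 6371.2 × 0.018774 = 119.6 km

119.6 km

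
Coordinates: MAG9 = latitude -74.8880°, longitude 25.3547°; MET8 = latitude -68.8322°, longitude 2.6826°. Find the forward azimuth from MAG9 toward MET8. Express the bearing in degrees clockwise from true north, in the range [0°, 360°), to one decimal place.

299.4°

Δλ = -22.6721°
y = sin Δλ · cos φ₂ = -0.139189
x = cos φ₁ sin φ₂ − sin φ₁ cos φ₂ cos Δλ = 0.078558
θ = atan2(y, x) = -60.5596° → 299.4404° (mod 360°)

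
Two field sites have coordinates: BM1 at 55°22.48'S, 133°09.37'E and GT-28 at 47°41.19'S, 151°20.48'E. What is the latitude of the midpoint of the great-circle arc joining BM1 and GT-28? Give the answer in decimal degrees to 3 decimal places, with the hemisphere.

51.880°S

BM1: φ = -55.37467°, λ = +133.15617°
GT-28: φ = -47.68650°, λ = +151.34133°
Bx = cos φ₂ cos Δλ = 0.639563,  By = cos φ₂ sin Δλ = 0.210094
φₘ = atan2(sin φ₁ + sin φ₂, √((cos φ₁ + Bx)² + By²)) = -51.88041°
λₘ = λ₁ + atan2(By, cos φ₁ + Bx) = 143.02414°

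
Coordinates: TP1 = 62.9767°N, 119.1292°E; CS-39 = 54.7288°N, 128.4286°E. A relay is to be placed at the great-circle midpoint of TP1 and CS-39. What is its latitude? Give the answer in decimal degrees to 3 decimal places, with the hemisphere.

58.935°N

Bx = cos φ₂ cos Δλ = 0.569858,  By = cos φ₂ sin Δλ = 0.093312
φₘ = atan2(sin φ₁ + sin φ₂, √((cos φ₁ + Bx)² + By²)) = 58.93510°
λₘ = λ₁ + atan2(By, cos φ₁ + Bx) = 124.33482°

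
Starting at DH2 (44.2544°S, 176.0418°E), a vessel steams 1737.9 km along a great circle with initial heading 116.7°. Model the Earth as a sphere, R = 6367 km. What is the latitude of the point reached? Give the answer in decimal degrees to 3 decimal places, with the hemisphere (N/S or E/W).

49.356°S

δ = d/R = 1737.9/6367 = 0.272954 rad
φ₂ = arcsin(sin φ₁ cos δ + cos φ₁ sin δ cos θ)
   = arcsin(-0.69785·0.96298 + 0.71625·0.26958·-0.44932) = -49.35560°
λ₂ = λ₁ + atan2(sin θ sin δ cos φ₁, cos δ − sin φ₁ sin φ₂) = -162.25879°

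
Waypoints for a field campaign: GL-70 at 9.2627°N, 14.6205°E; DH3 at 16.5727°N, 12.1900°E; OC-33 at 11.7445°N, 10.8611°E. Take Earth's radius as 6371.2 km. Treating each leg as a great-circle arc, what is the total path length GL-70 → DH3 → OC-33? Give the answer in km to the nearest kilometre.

1410 km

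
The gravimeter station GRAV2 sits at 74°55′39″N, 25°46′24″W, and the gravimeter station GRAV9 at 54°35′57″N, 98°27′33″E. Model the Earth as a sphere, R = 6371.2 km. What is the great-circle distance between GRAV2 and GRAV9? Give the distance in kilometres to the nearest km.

5047 km

GRAV2: φ = +74.92750°, λ = -25.77333°
GRAV9: φ = +54.59917°, λ = +98.45917°
Δφ = -20.3283°,  Δλ = 124.2325°
a = sin²(Δφ/2) + cos φ₁ cos φ₂ sin²(Δλ/2) = 0.148833
c = 2·arcsin(√a) = 0.792125 rad = 45.3854°
d = R·c = 6371.2 × 0.792125 = 5046.8 km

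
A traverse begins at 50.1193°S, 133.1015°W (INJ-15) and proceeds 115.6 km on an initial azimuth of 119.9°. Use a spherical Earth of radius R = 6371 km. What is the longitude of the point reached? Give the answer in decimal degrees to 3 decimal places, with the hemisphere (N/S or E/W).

δ = d/R = 115.6/6371 = 0.018145 rad
φ₂ = arcsin(sin φ₁ cos δ + cos φ₁ sin δ cos θ)
   = arcsin(-0.76738·0.99984 + 0.64119·0.01814·-0.49849) = -50.62894°
λ₂ = λ₁ + atan2(sin θ sin δ cos φ₁, cos δ − sin φ₁ sin φ₂) = -131.68068°

131.681°W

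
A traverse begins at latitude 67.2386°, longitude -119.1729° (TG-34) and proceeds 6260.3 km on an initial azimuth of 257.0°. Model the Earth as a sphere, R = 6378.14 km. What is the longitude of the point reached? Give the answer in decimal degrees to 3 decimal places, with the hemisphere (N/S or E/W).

176.390°E

δ = d/R = 6260.3/6378.14 = 0.981524 rad
φ₂ = arcsin(sin φ₁ cos δ + cos φ₁ sin δ cos θ)
   = arcsin(0.92212·0.55576 + 0.38689·0.83135·-0.22495) = 26.11166°
λ₂ = λ₁ + atan2(sin θ sin δ cos φ₁, cos δ − sin φ₁ sin φ₂) = 176.39038°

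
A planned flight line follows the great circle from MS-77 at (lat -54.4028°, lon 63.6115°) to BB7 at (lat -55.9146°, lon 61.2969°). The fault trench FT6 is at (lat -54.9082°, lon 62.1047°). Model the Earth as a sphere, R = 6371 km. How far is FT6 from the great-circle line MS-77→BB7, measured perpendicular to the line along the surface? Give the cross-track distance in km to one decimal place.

δ₁₃ = central angle MS-77→FT6 = 0.017585 rad  (haversine)
θ₁₃ = bearing MS-77→FT6 = 239.282°,  θ₁₂ = bearing MS-77→BB7 = 220.230°
dₓₜ = R·arcsin(sin δ₁₃ · sin(θ₁₃ − θ₁₂)) = 6371·arcsin(0.01758·sin(19.051°)) = 36.568 km
|dₓₜ| = 36.568 km

36.6 km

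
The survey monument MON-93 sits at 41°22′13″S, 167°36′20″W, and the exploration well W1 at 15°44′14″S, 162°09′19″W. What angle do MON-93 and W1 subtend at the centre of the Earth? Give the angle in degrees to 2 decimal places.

MON-93: φ = -41.37028°, λ = -167.60556°
W1: φ = -15.73722°, λ = -162.15528°
Δφ = 25.6331°,  Δλ = 5.4503°
a = sin²(Δφ/2) + cos φ₁ cos φ₂ sin²(Δλ/2) = 0.050841
c = 2·arcsin(√a) = 0.454872 rad = 26.0622°

26.06°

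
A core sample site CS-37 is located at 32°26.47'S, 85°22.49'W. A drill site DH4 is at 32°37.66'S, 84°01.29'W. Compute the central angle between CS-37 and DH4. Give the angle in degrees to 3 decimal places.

CS-37: φ = -32.44117°, λ = -85.37483°
DH4: φ = -32.62767°, λ = -84.02150°
Δφ = -0.1865°,  Δλ = 1.3533°
a = sin²(Δφ/2) + cos φ₁ cos φ₂ sin²(Δλ/2) = 0.000102
c = 2·arcsin(√a) = 0.020178 rad = 1.1561°

1.156°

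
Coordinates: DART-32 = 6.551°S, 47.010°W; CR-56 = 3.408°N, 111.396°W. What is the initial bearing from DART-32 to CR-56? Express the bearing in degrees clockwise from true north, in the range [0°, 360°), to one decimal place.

276.9°

Δλ = -64.3860°
y = sin Δλ · cos φ₂ = -0.900132
x = cos φ₁ sin φ₂ − sin φ₁ cos φ₂ cos Δλ = 0.108291
θ = atan2(y, x) = -83.1400° → 276.8600° (mod 360°)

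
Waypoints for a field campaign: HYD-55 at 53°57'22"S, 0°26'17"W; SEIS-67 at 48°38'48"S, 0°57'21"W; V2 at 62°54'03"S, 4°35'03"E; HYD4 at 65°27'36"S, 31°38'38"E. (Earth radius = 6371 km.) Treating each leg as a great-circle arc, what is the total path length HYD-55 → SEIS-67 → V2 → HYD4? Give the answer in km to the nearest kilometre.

3542 km

HYD-55: φ = -53.95611°, λ = -0.43806°
SEIS-67: φ = -48.64667°, λ = -0.95583°
V2: φ = -62.90083°, λ = +4.58417°
HYD4: φ = -65.46000°, λ = +31.64389°
HYD-55→SEIS-67: c = 0.092839 rad, d = 591.48 km
SEIS-67→V2: c = 0.254429 rad, d = 1620.97 km
V2→HYD4: c = 0.208744 rad, d = 1329.91 km
Total = 591.48 + 1620.97 + 1329.91 = 3542.35 km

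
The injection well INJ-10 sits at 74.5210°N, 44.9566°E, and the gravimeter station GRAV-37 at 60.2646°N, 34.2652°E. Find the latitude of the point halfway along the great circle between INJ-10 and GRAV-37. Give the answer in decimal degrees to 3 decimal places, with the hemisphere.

67.473°N

Bx = cos φ₂ cos Δλ = 0.487385,  By = cos φ₂ sin Δλ = -0.092017
φₘ = atan2(sin φ₁ + sin φ₂, √((cos φ₁ + Bx)² + By²)) = 67.47329°
λₘ = λ₁ + atan2(By, cos φ₁ + Bx) = 38.00122°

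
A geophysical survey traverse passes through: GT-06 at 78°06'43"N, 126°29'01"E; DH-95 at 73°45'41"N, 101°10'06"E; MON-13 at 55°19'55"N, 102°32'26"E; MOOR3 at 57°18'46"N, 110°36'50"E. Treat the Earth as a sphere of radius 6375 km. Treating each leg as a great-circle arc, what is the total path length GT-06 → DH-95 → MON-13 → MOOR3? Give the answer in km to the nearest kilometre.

GT-06: φ = +78.11194°, λ = +126.48361°
DH-95: φ = +73.76139°, λ = +101.16833°
MON-13: φ = +55.33194°, λ = +102.54056°
MOOR3: φ = +57.31278°, λ = +110.61389°
GT-06→DH-95: c = 0.129809 rad, d = 827.53 km
DH-95→MON-13: c = 0.321799 rad, d = 2051.47 km
MON-13→MOOR3: c = 0.085374 rad, d = 544.26 km
Total = 827.53 + 2051.47 + 544.26 = 3423.26 km

3423 km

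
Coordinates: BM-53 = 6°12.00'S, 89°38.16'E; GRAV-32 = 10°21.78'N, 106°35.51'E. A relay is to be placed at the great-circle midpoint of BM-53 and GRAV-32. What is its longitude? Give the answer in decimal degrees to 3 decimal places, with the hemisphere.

BM-53: φ = -6.20000°, λ = +89.63600°
GRAV-32: φ = +10.36300°, λ = +106.59183°
Bx = cos φ₂ cos Δλ = 0.940927,  By = cos φ₂ sin Δλ = 0.286877
φₘ = atan2(sin φ₁ + sin φ₂, √((cos φ₁ + Bx)² + By²)) = 2.10448°
λₘ = λ₁ + atan2(By, cos φ₁ + Bx) = 98.06874°

98.069°E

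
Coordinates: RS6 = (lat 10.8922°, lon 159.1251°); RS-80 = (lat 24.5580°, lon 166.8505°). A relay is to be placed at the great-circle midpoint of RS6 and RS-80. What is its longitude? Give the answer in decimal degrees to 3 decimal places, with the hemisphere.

162.840°E

Bx = cos φ₂ cos Δλ = 0.901286,  By = cos φ₂ sin Δλ = 0.122265
φₘ = atan2(sin φ₁ + sin φ₂, √((cos φ₁ + Bx)² + By²)) = 17.76287°
λₘ = λ₁ + atan2(By, cos φ₁ + Bx) = 162.83964°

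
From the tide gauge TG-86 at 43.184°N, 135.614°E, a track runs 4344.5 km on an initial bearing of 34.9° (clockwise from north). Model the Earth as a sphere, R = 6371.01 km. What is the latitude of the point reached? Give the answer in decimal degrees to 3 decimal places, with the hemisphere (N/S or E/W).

δ = d/R = 4344.5/6371.01 = 0.681917 rad
φ₂ = arcsin(sin φ₁ cos δ + cos φ₁ sin δ cos θ)
   = arcsin(0.68434·0.77637 + 0.72916·0.63028·0.82015) = 65.26101°
λ₂ = λ₁ + atan2(sin θ sin δ cos φ₁, cos δ − sin φ₁ sin φ₂) = -164.87672°

65.261°N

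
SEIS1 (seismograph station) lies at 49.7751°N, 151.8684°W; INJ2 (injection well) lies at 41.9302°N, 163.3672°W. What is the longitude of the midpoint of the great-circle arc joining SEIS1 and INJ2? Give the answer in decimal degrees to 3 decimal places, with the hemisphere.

158.025°W

Bx = cos φ₂ cos Δλ = 0.729027,  By = cos φ₂ sin Δλ = -0.148306
φₘ = atan2(sin φ₁ + sin φ₂, √((cos φ₁ + Bx)² + By²)) = 45.99633°
λₘ = λ₁ + atan2(By, cos φ₁ + Bx) = -158.02529°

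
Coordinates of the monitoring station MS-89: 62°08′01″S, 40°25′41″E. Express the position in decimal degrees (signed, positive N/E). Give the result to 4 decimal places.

-62.1336°, +40.4281°

lat: 62.1336° S → -62.1336°
lon: 40.4281° E → +40.4281°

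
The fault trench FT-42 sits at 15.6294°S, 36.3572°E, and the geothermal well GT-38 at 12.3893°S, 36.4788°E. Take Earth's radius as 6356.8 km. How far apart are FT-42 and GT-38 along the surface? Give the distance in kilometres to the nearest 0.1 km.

Δφ = 3.2401°,  Δλ = 0.1216°
a = sin²(Δφ/2) + cos φ₁ cos φ₂ sin²(Δλ/2) = 0.000800
c = 2·arcsin(√a) = 0.056588 rad = 3.2422°
d = R·c = 6356.8 × 0.056588 = 359.7 km

359.7 km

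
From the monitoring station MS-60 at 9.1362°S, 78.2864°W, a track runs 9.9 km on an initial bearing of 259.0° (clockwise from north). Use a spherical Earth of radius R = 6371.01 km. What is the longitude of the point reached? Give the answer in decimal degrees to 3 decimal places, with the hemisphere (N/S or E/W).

δ = d/R = 9.9/6371.01 = 0.001554 rad
φ₂ = arcsin(sin φ₁ cos δ + cos φ₁ sin δ cos θ)
   = arcsin(-0.15878·1.00000 + 0.98731·0.00155·-0.19081) = -9.15318°
λ₂ = λ₁ + atan2(sin θ sin δ cos φ₁, cos δ − sin φ₁ sin φ₂) = -78.37492°

78.375°W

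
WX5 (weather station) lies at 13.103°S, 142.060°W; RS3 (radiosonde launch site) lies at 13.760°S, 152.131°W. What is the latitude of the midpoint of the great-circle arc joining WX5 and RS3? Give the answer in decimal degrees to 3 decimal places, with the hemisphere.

13.482°S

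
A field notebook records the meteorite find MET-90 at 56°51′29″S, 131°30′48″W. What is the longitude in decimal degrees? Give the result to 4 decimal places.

131° + 30′/60 + 48″/3600 = 131 + 0.50000 + 0.01333 = 131.5133°

131.5133°W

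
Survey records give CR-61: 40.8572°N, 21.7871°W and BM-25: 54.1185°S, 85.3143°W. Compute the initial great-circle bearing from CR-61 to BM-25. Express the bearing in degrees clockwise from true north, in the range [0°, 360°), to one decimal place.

Δλ = -63.5272°
y = sin Δλ · cos φ₂ = -0.524655
x = cos φ₁ sin φ₂ − sin φ₁ cos φ₂ cos Δλ = -0.783730
θ = atan2(y, x) = -146.2003° → 213.7997° (mod 360°)

213.8°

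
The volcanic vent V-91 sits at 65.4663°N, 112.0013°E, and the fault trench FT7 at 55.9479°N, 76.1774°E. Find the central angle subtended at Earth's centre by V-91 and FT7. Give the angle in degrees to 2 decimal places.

Δφ = -9.5184°,  Δλ = -35.8239°
a = sin²(Δφ/2) + cos φ₁ cos φ₂ sin²(Δλ/2) = 0.028876
c = 2·arcsin(√a) = 0.341519 rad = 19.5676°

19.57°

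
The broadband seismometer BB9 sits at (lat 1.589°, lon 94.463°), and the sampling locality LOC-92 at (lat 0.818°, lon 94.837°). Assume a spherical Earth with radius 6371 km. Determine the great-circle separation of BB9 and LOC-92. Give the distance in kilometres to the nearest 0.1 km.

Δφ = -0.7710°,  Δλ = 0.3740°
a = sin²(Δφ/2) + cos φ₁ cos φ₂ sin²(Δλ/2) = 0.000056
c = 2·arcsin(√a) = 0.014955 rad = 0.8569°
d = R·c = 6371 × 0.014955 = 95.3 km

95.3 km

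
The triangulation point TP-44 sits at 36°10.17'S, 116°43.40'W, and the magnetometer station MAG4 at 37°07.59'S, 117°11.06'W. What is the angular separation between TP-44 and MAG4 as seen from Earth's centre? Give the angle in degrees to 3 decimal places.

1.026°

TP-44: φ = -36.16950°, λ = -116.72333°
MAG4: φ = -37.12650°, λ = -117.18433°
Δφ = -0.9570°,  Δλ = -0.4610°
a = sin²(Δφ/2) + cos φ₁ cos φ₂ sin²(Δλ/2) = 0.000080
c = 2·arcsin(√a) = 0.017907 rad = 1.0260°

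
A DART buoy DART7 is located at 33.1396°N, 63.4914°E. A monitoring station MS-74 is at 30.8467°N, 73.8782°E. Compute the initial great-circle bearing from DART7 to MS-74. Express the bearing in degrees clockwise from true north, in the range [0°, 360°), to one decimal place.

101.8°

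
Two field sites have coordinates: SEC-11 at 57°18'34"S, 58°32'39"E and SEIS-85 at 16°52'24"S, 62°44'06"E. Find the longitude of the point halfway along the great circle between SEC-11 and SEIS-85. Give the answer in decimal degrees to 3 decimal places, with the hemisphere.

SEC-11: φ = -57.30944°, λ = +58.54417°
SEIS-85: φ = -16.87333°, λ = +62.73500°
Bx = cos φ₂ cos Δλ = 0.954390,  By = cos φ₂ sin Δλ = 0.069933
φₘ = atan2(sin φ₁ + sin φ₂, √((cos φ₁ + Bx)² + By²)) = -37.10840°
λₘ = λ₁ + atan2(By, cos φ₁ + Bx) = 61.22328°

61.223°E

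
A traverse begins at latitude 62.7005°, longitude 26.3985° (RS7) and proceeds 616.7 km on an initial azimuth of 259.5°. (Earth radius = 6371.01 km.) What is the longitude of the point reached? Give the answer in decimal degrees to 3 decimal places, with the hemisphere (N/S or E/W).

15.019°E

δ = d/R = 616.7/6371.01 = 0.096798 rad
φ₂ = arcsin(sin φ₁ cos δ + cos φ₁ sin δ cos θ)
   = arcsin(0.88862·0.99532 + 0.45864·0.09665·-0.18224) = 61.20914°
λ₂ = λ₁ + atan2(sin θ sin δ cos φ₁, cos δ − sin φ₁ sin φ₂) = 15.01866°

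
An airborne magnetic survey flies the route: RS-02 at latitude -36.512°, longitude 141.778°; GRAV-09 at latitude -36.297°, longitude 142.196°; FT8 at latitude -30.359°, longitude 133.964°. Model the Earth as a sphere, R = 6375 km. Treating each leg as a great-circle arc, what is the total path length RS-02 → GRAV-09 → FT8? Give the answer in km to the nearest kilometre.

RS-02→GRAV-09: c = 0.006968 rad, d = 44.42 km
GRAV-09→FT8: c = 0.158476 rad, d = 1010.29 km
Total = 44.42 + 1010.29 = 1054.71 km

1055 km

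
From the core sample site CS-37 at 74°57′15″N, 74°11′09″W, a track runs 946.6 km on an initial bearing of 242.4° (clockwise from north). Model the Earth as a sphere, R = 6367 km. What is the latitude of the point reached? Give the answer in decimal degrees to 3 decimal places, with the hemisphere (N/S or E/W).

69.595°N

CS-37: φ = +74.95417°, λ = -74.18583°
δ = d/R = 946.6/6367 = 0.148673 rad
φ₂ = arcsin(sin φ₁ cos δ + cos φ₁ sin δ cos θ)
   = arcsin(0.96572·0.98897 + 0.25959·0.14813·-0.46330) = 69.59481°
λ₂ = λ₁ + atan2(sin θ sin δ cos φ₁, cos δ − sin φ₁ sin φ₂) = -96.30293°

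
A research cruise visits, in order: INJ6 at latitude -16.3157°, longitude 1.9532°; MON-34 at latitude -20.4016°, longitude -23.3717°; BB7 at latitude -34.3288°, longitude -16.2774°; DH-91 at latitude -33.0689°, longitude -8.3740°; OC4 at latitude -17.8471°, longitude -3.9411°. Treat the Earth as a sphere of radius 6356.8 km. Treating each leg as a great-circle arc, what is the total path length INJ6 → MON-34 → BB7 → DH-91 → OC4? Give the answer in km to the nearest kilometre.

6885 km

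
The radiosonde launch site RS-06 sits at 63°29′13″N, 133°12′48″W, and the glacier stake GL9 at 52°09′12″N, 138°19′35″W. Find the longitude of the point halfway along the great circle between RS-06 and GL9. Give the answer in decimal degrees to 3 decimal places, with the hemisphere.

RS-06: φ = +63.48694°, λ = -133.21333°
GL9: φ = +52.15333°, λ = -138.32639°
Bx = cos φ₂ cos Δλ = 0.611109,  By = cos φ₂ sin Δλ = -0.054680
φₘ = atan2(sin φ₁ + sin φ₂, √((cos φ₁ + Bx)² + By²)) = 57.84521°
λₘ = λ₁ + atan2(By, cos φ₁ + Bx) = -136.17327°

136.173°W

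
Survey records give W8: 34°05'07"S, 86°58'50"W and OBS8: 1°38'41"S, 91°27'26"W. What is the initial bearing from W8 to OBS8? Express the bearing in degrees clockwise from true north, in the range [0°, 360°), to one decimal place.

351.7°

W8: φ = -34.08528°, λ = -86.98056°
OBS8: φ = -1.64472°, λ = -91.45722°
Δλ = -4.4767°
y = sin Δλ · cos φ₂ = -0.078021
x = cos φ₁ sin φ₂ − sin φ₁ cos φ₂ cos Δλ = 0.534715
θ = atan2(y, x) = -8.3015° → 351.6985° (mod 360°)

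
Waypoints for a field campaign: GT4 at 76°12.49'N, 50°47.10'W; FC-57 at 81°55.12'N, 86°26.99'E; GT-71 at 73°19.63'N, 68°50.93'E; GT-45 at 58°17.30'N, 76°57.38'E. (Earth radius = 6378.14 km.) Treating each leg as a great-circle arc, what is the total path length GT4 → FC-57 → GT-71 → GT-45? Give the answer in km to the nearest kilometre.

GT4: φ = +76.20817°, λ = -50.78500°
FC-57: φ = +81.91867°, λ = +86.44983°
GT-71: φ = +73.32717°, λ = +68.84883°
GT-45: φ = +58.28833°, λ = +76.95633°
GT4→FC-57: c = 0.357083 rad, d = 2277.52 km
FC-57→GT-71: c = 0.162101 rad, d = 1033.90 km
GT-71→GT-45: c = 0.268225 rad, d = 1710.78 km
Total = 2277.52 + 1033.90 + 1710.78 = 5022.20 km

5022 km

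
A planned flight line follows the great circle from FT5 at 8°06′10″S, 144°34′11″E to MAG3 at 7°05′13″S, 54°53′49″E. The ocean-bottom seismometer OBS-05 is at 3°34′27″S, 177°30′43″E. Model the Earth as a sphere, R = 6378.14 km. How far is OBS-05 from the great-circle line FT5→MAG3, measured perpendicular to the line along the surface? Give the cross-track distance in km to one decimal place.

FT5: φ = -8.10278°, λ = +144.56972°
MAG3: φ = -7.08694°, λ = +54.89694°
OBS-05: φ = -3.57417°, λ = +177.51194°
δ₁₃ = central angle FT5→OBS-05 = 0.577167 rad  (haversine)
θ₁₃ = bearing FT5→OBS-05 = 84.074°,  θ₁₂ = bearing FT5→MAG3 = 263.028°
dₓₜ = R·arcsin(sin δ₁₃ · sin(θ₁₃ − θ₁₂)) = 6378.14·arcsin(0.54565·sin(-178.955°)) = -63.483 km
|dₓₜ| = 63.483 km

63.5 km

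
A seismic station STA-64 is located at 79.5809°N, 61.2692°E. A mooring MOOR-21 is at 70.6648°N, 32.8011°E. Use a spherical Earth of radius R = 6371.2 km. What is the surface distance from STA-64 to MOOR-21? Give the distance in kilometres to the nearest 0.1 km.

1254.5 km

Δφ = -8.9161°,  Δλ = -28.4681°
a = sin²(Δφ/2) + cos φ₁ cos φ₂ sin²(Δλ/2) = 0.009662
c = 2·arcsin(√a) = 0.196908 rad = 11.2820°
d = R·c = 6371.2 × 0.196908 = 1254.5 km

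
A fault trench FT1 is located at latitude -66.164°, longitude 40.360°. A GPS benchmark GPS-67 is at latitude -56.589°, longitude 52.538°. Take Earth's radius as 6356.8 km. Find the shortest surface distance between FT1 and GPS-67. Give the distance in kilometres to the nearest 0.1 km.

Δφ = 9.5750°,  Δλ = 12.1780°
a = sin²(Δφ/2) + cos φ₁ cos φ₂ sin²(Δλ/2) = 0.009469
c = 2·arcsin(√a) = 0.194930 rad = 11.1687°
d = R·c = 6356.8 × 0.194930 = 1239.1 km

1239.1 km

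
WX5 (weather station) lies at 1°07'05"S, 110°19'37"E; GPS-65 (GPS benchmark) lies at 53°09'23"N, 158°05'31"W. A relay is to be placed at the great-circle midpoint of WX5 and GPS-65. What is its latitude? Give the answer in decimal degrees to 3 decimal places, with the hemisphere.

WX5: φ = -1.11806°, λ = +110.32694°
GPS-65: φ = +53.15639°, λ = -158.09194°
Bx = cos φ₂ cos Δλ = -0.016545,  By = cos φ₂ sin Δλ = 0.599405
φₘ = atan2(sin φ₁ + sin φ₂, √((cos φ₁ + Bx)² + By²)) = 34.13740°
λₘ = λ₁ + atan2(By, cos φ₁ + Bx) = 141.69371°

34.137°N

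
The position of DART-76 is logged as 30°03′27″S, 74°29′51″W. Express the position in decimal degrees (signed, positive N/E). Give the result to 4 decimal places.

-30.0575°, -74.4975°

lat: 30.0575° S → -30.0575°
lon: 74.4975° W → -74.4975°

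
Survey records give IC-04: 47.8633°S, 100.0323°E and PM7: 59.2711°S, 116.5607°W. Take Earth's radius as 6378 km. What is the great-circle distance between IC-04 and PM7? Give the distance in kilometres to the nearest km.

7655 km

Δφ = -11.4078°,  Δλ = 143.4070°
a = sin²(Δφ/2) + cos φ₁ cos φ₂ sin²(Δλ/2) = 0.318907
c = 2·arcsin(√a) = 1.200184 rad = 68.7655°
d = R·c = 6378 × 1.200184 = 7654.8 km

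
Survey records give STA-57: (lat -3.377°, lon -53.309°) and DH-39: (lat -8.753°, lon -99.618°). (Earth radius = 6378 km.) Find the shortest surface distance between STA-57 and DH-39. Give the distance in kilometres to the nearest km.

Δφ = -5.3760°,  Δλ = -46.3090°
a = sin²(Δφ/2) + cos φ₁ cos φ₂ sin²(Δλ/2) = 0.154749
c = 2·arcsin(√a) = 0.808613 rad = 46.3301°
d = R·c = 6378 × 0.808613 = 5157.3 km

5157 km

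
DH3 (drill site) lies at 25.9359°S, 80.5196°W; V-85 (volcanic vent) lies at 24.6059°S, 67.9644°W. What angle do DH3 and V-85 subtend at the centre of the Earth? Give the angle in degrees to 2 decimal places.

Δφ = 1.3300°,  Δλ = 12.5552°
a = sin²(Δφ/2) + cos φ₁ cos φ₂ sin²(Δλ/2) = 0.009911
c = 2·arcsin(√a) = 0.199434 rad = 11.4267°

11.43°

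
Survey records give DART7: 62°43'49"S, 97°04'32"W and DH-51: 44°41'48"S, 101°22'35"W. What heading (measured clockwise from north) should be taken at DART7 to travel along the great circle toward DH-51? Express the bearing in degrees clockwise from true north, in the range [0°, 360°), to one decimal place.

DART7: φ = -62.73028°, λ = -97.07556°
DH-51: φ = -44.69667°, λ = -101.37639°
Δλ = -4.3008°
y = sin Δλ · cos φ₂ = -0.053308
x = cos φ₁ sin φ₂ − sin φ₁ cos φ₂ cos Δλ = 0.307796
θ = atan2(y, x) = -9.8258° → 350.1742° (mod 360°)

350.2°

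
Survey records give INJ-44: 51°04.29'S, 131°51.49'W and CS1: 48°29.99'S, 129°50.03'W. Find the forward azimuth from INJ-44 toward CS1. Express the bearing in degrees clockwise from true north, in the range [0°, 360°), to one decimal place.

INJ-44: φ = -51.07150°, λ = -131.85817°
CS1: φ = -48.49983°, λ = -129.83383°
Δλ = 2.0243°
y = sin Δλ · cos φ₂ = 0.023406
x = cos φ₁ sin φ₂ − sin φ₁ cos φ₂ cos Δλ = 0.044547
θ = atan2(y, x) = 27.7187° → 27.7187° (mod 360°)

27.7°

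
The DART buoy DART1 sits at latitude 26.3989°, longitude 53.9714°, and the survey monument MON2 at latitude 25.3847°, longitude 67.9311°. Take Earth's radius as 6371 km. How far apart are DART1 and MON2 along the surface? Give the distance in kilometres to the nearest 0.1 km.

Δφ = -1.0142°,  Δλ = 13.9597°
a = sin²(Δφ/2) + cos φ₁ cos φ₂ sin²(Δλ/2) = 0.012028
c = 2·arcsin(√a) = 0.219791 rad = 12.5931°
d = R·c = 6371 × 0.219791 = 1400.3 km

1400.3 km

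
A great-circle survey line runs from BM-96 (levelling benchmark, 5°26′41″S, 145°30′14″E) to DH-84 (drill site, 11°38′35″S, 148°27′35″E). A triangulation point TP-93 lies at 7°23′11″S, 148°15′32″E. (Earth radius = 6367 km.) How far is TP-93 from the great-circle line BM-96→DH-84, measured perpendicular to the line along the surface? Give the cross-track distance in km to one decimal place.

183.4 km

BM-96: φ = -5.44472°, λ = +145.50389°
DH-84: φ = -11.64306°, λ = +148.45972°
TP-93: φ = -7.38639°, λ = +148.25889°
δ₁₃ = central angle BM-96→TP-93 = 0.058578 rad  (haversine)
θ₁₃ = bearing BM-96→TP-93 = 125.493°,  θ₁₂ = bearing BM-96→DH-84 = 154.956°
dₓₜ = R·arcsin(sin δ₁₃ · sin(θ₁₃ − θ₁₂)) = 6367·arcsin(0.05854·sin(-29.464°)) = -183.374 km
|dₓₜ| = 183.374 km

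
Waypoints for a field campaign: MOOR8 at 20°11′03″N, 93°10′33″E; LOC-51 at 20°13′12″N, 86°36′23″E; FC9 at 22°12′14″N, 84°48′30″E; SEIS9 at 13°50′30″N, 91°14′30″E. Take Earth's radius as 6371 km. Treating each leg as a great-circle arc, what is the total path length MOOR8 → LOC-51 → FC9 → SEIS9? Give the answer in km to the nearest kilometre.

2126 km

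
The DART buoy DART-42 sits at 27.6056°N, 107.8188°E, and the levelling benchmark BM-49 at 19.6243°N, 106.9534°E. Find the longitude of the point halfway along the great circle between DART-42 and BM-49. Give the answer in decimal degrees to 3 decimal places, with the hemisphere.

107.373°E

Bx = cos φ₂ cos Δλ = 0.941808,  By = cos φ₂ sin Δλ = -0.014226
φₘ = atan2(sin φ₁ + sin φ₂, √((cos φ₁ + Bx)² + By²)) = 23.61555°
λₘ = λ₁ + atan2(By, cos φ₁ + Bx) = 107.37290°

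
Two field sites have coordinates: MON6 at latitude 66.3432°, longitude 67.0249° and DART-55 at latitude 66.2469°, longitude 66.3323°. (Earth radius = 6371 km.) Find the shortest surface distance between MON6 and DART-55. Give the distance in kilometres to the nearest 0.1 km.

32.8 km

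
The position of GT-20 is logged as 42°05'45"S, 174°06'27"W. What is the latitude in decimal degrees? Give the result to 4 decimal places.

42.0958°S

42° + 5′/60 + 45″/3600 = 42 + 0.08333 + 0.01250 = 42.0958°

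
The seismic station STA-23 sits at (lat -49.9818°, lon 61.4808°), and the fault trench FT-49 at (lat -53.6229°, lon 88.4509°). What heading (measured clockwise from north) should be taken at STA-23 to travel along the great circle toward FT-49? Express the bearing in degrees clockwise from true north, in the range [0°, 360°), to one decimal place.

112.8°

Δλ = 26.9701°
y = sin Δλ · cos φ₂ = 0.268985
x = cos φ₁ sin φ₂ − sin φ₁ cos φ₂ cos Δλ = -0.112906
θ = atan2(y, x) = 112.7701° → 112.7701° (mod 360°)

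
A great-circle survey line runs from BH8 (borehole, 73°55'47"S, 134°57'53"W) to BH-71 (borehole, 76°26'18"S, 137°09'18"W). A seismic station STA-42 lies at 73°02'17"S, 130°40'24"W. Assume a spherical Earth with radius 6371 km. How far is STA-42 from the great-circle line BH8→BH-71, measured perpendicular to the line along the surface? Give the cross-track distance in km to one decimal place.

117.5 km

BH8: φ = -73.92972°, λ = -134.96472°
BH-71: φ = -76.43833°, λ = -137.15500°
STA-42: φ = -73.03806°, λ = -130.67333°
δ₁₃ = central angle BH8→STA-42 = 0.026364 rad  (haversine)
θ₁₃ = bearing BH8→STA-42 = 55.908°,  θ₁₂ = bearing BH8→BH-71 = 191.529°
dₓₜ = R·arcsin(sin δ₁₃ · sin(θ₁₃ − θ₁₂)) = 6371·arcsin(0.02636·sin(-135.622°)) = -117.466 km
|dₓₜ| = 117.466 km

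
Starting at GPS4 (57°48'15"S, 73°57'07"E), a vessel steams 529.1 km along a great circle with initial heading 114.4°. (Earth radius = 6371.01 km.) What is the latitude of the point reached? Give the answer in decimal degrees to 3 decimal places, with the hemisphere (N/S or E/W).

59.494°S

GPS4: φ = -57.80417°, λ = +73.95194°
δ = d/R = 529.1/6371.01 = 0.083048 rad
φ₂ = arcsin(sin φ₁ cos δ + cos φ₁ sin δ cos θ)
   = arcsin(-0.84623·0.99655 + 0.53281·0.08295·-0.41310) = -59.49376°
λ₂ = λ₁ + atan2(sin θ sin δ cos φ₁, cos δ − sin φ₁ sin φ₂) = 82.51024°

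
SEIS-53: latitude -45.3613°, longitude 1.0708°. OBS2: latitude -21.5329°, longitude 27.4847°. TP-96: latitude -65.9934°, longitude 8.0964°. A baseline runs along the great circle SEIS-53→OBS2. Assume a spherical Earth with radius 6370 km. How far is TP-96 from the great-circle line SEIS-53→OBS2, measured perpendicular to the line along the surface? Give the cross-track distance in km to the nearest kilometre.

δ₁₃ = central angle SEIS-53→TP-96 = 0.366141 rad  (haversine)
θ₁₃ = bearing SEIS-53→TP-96 = 172.010°,  θ₁₂ = bearing SEIS-53→OBS2 = 51.016°
dₓₜ = R·arcsin(sin δ₁₃ · sin(θ₁₃ − θ₁₂)) = 6370·arcsin(0.35801·sin(120.994°)) = 1987.001 km
|dₓₜ| = 1987.001 km

1987 km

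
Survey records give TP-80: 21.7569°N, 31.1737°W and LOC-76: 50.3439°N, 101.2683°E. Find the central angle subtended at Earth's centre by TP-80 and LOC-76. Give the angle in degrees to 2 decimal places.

96.58°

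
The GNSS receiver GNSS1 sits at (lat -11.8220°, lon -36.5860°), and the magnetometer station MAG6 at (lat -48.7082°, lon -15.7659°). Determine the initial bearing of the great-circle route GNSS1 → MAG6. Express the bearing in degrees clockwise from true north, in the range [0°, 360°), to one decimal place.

158.9°

Δλ = 20.8201°
y = sin Δλ · cos φ₂ = 0.234549
x = cos φ₁ sin φ₂ − sin φ₁ cos φ₂ cos Δλ = -0.609056
θ = atan2(y, x) = 158.9381° → 158.9381° (mod 360°)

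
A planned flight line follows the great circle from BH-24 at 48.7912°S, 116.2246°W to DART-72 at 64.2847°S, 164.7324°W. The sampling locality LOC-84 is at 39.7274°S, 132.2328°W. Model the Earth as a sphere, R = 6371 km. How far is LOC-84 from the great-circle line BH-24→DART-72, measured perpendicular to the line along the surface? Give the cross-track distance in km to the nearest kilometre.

1602 km

δ₁₃ = central angle BH-24→LOC-84 = 0.254197 rad  (haversine)
θ₁₃ = bearing BH-24→LOC-84 = 302.496°,  θ₁₂ = bearing BH-24→DART-72 = 220.743°
dₓₜ = R·arcsin(sin δ₁₃ · sin(θ₁₃ − θ₁₂)) = 6371·arcsin(0.25147·sin(81.753°)) = 1602.378 km
|dₓₜ| = 1602.378 km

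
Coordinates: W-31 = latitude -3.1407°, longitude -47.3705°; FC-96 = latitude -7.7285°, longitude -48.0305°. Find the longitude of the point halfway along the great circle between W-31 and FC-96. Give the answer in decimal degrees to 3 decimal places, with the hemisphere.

47.699°W

Bx = cos φ₂ cos Δλ = 0.990851,  By = cos φ₂ sin Δλ = -0.011414
φₘ = atan2(sin φ₁ + sin φ₂, √((cos φ₁ + Bx)² + By²)) = -5.43469°
λₘ = λ₁ + atan2(By, cos φ₁ + Bx) = -47.69924°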